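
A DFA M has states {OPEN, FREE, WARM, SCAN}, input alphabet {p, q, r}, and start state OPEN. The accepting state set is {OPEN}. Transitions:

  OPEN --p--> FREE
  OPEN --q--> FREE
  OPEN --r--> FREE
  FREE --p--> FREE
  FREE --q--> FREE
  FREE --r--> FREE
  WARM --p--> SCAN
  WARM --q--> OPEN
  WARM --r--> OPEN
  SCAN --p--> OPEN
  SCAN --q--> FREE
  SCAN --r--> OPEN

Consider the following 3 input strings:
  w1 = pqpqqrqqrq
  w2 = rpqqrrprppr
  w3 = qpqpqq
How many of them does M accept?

w1: OPEN → FREE → FREE → FREE → FREE → FREE → FREE → FREE → FREE → FREE → FREE  → end FREE, rejected
w2: OPEN → FREE → FREE → FREE → FREE → FREE → FREE → FREE → FREE → FREE → FREE → FREE  → end FREE, rejected
w3: OPEN → FREE → FREE → FREE → FREE → FREE → FREE  → end FREE, rejected

0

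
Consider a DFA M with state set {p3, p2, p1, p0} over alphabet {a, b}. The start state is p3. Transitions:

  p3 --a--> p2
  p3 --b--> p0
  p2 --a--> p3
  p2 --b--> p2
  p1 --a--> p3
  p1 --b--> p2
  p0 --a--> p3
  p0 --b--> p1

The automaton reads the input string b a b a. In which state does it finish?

p3

p3 → p0 → p3 → p0 → p3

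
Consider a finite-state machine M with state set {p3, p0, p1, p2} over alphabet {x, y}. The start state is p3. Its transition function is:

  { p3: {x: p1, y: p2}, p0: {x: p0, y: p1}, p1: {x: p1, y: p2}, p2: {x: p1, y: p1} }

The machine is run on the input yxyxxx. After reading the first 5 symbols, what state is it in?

start at p3
read 'y': p3 → p2
read 'x': p2 → p1
read 'y': p1 → p2
read 'x': p2 → p1
read 'x': p1 → p1
After 5 symbols: p1.

p1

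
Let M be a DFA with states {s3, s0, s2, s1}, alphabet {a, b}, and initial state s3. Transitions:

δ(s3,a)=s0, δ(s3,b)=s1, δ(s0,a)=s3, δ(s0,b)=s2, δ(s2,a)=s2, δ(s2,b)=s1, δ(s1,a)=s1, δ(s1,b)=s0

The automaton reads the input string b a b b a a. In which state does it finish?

Trace: s3 -b-> s1 -a-> s1 -b-> s0 -b-> s2 -a-> s2 -a-> s2

s2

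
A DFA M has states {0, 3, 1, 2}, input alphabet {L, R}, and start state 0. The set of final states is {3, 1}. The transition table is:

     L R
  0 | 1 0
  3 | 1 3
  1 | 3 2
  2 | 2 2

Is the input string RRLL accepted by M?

Trace: 0 -R-> 0 -R-> 0 -L-> 1 -L-> 3
End state 3 is accepting.

Yes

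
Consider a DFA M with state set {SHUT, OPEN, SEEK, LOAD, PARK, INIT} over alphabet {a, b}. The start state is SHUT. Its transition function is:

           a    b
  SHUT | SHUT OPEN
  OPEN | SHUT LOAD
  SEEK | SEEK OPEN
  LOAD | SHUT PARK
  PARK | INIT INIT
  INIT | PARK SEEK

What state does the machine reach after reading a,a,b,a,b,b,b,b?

INIT

Trace: SHUT -a-> SHUT -a-> SHUT -b-> OPEN -a-> SHUT -b-> OPEN -b-> LOAD -b-> PARK -b-> INIT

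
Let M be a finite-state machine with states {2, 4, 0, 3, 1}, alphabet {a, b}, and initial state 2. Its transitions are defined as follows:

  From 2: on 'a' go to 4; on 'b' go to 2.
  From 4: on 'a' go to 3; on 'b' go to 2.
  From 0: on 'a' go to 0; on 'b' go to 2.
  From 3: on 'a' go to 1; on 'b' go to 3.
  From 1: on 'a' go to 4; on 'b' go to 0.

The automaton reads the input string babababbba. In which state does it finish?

start at 2
read 'b': 2 → 2
read 'a': 2 → 4
read 'b': 4 → 2
read 'a': 2 → 4
read 'b': 4 → 2
read 'a': 2 → 4
read 'b': 4 → 2
read 'b': 2 → 2
read 'b': 2 → 2
read 'a': 2 → 4

4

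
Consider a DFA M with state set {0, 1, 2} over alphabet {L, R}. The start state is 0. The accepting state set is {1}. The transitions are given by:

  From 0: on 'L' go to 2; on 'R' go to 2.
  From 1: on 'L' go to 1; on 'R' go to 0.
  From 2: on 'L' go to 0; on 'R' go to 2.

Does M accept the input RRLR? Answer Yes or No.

0 → 2 → 2 → 0 → 2
End state 2 is not accepting.

No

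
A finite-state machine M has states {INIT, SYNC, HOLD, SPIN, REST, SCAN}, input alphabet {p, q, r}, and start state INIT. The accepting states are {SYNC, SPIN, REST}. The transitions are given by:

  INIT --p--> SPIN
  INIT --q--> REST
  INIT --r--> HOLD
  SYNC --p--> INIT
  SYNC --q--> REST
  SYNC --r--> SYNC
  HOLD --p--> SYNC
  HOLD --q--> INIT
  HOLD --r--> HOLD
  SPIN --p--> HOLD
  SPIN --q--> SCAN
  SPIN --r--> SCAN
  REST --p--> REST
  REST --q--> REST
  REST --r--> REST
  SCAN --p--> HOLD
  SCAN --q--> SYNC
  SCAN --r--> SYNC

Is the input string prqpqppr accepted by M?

Yes

INIT → SPIN → SCAN → SYNC → INIT → REST → REST → REST → REST
End state REST is accepting.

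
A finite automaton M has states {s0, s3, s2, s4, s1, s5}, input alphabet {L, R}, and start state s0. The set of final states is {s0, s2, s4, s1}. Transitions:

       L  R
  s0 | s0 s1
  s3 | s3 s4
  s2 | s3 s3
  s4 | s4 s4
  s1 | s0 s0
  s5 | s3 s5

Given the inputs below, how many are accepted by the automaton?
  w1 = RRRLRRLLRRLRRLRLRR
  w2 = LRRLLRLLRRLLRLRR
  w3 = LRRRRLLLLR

w1:
  start at s0
  read 'R': s0 → s1
  read 'R': s1 → s0
  read 'R': s0 → s1
  read 'L': s1 → s0
  read 'R': s0 → s1
  read 'R': s1 → s0
  read 'L': s0 → s0
  read 'L': s0 → s0
  read 'R': s0 → s1
  read 'R': s1 → s0
  read 'L': s0 → s0
  read 'R': s0 → s1
  read 'R': s1 → s0
  read 'L': s0 → s0
  read 'R': s0 → s1
  read 'L': s1 → s0
  read 'R': s0 → s1
  read 'R': s1 → s0
  end s0, accepted
w2:
  start at s0
  read 'L': s0 → s0
  read 'R': s0 → s1
  read 'R': s1 → s0
  read 'L': s0 → s0
  read 'L': s0 → s0
  read 'R': s0 → s1
  read 'L': s1 → s0
  read 'L': s0 → s0
  read 'R': s0 → s1
  read 'R': s1 → s0
  read 'L': s0 → s0
  read 'L': s0 → s0
  read 'R': s0 → s1
  read 'L': s1 → s0
  read 'R': s0 → s1
  read 'R': s1 → s0
  end s0, accepted
w3:
  start at s0
  read 'L': s0 → s0
  read 'R': s0 → s1
  read 'R': s1 → s0
  read 'R': s0 → s1
  read 'R': s1 → s0
  read 'L': s0 → s0
  read 'L': s0 → s0
  read 'L': s0 → s0
  read 'L': s0 → s0
  read 'R': s0 → s1
  end s1, accepted

3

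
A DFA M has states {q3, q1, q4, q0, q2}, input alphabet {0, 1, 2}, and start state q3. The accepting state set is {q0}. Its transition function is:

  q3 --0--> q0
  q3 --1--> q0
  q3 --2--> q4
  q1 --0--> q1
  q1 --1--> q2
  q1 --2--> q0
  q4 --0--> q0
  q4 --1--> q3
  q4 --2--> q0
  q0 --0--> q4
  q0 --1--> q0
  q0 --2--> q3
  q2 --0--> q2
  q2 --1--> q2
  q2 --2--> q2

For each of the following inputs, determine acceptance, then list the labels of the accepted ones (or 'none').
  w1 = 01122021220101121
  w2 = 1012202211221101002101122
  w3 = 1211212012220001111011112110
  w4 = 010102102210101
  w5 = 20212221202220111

w1, w4, w5

w1:
  start at q3
  read '0': q3 → q0
  read '1': q0 → q0
  read '1': q0 → q0
  read '2': q0 → q3
  read '2': q3 → q4
  read '0': q4 → q0
  read '2': q0 → q3
  read '1': q3 → q0
  read '2': q0 → q3
  read '2': q3 → q4
  read '0': q4 → q0
  read '1': q0 → q0
  read '0': q0 → q4
  read '1': q4 → q3
  read '1': q3 → q0
  read '2': q0 → q3
  read '1': q3 → q0
  end q0, accepted
w2:
  start at q3
  read '1': q3 → q0
  read '0': q0 → q4
  read '1': q4 → q3
  read '2': q3 → q4
  read '2': q4 → q0
  read '0': q0 → q4
  read '2': q4 → q0
  read '2': q0 → q3
  read '1': q3 → q0
  read '1': q0 → q0
  read '2': q0 → q3
  read '2': q3 → q4
  read '1': q4 → q3
  read '1': q3 → q0
  read '0': q0 → q4
  read '1': q4 → q3
  read '0': q3 → q0
  read '0': q0 → q4
  read '2': q4 → q0
  read '1': q0 → q0
  read '0': q0 → q4
  read '1': q4 → q3
  read '1': q3 → q0
  read '2': q0 → q3
  read '2': q3 → q4
  end q4, rejected
w3:
  start at q3
  read '1': q3 → q0
  read '2': q0 → q3
  read '1': q3 → q0
  read '1': q0 → q0
  read '2': q0 → q3
  read '1': q3 → q0
  read '2': q0 → q3
  read '0': q3 → q0
  read '1': q0 → q0
  read '2': q0 → q3
  read '2': q3 → q4
  read '2': q4 → q0
  read '0': q0 → q4
  read '0': q4 → q0
  read '0': q0 → q4
  read '1': q4 → q3
  read '1': q3 → q0
  read '1': q0 → q0
  read '1': q0 → q0
  read '0': q0 → q4
  read '1': q4 → q3
  read '1': q3 → q0
  read '1': q0 → q0
  read '1': q0 → q0
  read '2': q0 → q3
  read '1': q3 → q0
  read '1': q0 → q0
  read '0': q0 → q4
  end q4, rejected
w4:
  start at q3
  read '0': q3 → q0
  read '1': q0 → q0
  read '0': q0 → q4
  read '1': q4 → q3
  read '0': q3 → q0
  read '2': q0 → q3
  read '1': q3 → q0
  read '0': q0 → q4
  read '2': q4 → q0
  read '2': q0 → q3
  read '1': q3 → q0
  read '0': q0 → q4
  read '1': q4 → q3
  read '0': q3 → q0
  read '1': q0 → q0
  end q0, accepted
w5:
  start at q3
  read '2': q3 → q4
  read '0': q4 → q0
  read '2': q0 → q3
  read '1': q3 → q0
  read '2': q0 → q3
  read '2': q3 → q4
  read '2': q4 → q0
  read '1': q0 → q0
  read '2': q0 → q3
  read '0': q3 → q0
  read '2': q0 → q3
  read '2': q3 → q4
  read '2': q4 → q0
  read '0': q0 → q4
  read '1': q4 → q3
  read '1': q3 → q0
  read '1': q0 → q0
  end q0, accepted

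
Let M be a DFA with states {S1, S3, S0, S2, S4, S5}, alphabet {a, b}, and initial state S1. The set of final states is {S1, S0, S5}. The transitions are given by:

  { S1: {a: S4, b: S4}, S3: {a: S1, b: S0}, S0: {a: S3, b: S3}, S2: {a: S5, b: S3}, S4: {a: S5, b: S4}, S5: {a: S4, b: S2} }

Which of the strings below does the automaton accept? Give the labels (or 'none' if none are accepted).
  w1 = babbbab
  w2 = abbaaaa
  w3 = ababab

w1: Trace: S1 -b-> S4 -a-> S5 -b-> S2 -b-> S3 -b-> S0 -a-> S3 -b-> S0  → end S0, accepted
w2: Trace: S1 -a-> S4 -b-> S4 -b-> S4 -a-> S5 -a-> S4 -a-> S5 -a-> S4  → end S4, rejected
w3: Trace: S1 -a-> S4 -b-> S4 -a-> S5 -b-> S2 -a-> S5 -b-> S2  → end S2, rejected

w1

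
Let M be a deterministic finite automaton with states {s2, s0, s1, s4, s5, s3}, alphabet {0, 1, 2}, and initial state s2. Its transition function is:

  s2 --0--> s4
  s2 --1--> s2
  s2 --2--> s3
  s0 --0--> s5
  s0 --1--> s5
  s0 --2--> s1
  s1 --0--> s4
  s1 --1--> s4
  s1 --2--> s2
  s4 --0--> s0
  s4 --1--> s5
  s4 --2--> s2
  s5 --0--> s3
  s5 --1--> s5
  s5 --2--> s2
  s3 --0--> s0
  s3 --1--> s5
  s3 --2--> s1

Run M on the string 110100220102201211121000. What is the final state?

s5

start at s2
read '1': s2 → s2
read '1': s2 → s2
read '0': s2 → s4
read '1': s4 → s5
read '0': s5 → s3
read '0': s3 → s0
read '2': s0 → s1
read '2': s1 → s2
read '0': s2 → s4
read '1': s4 → s5
read '0': s5 → s3
read '2': s3 → s1
read '2': s1 → s2
read '0': s2 → s4
read '1': s4 → s5
read '2': s5 → s2
read '1': s2 → s2
read '1': s2 → s2
read '1': s2 → s2
read '2': s2 → s3
read '1': s3 → s5
read '0': s5 → s3
read '0': s3 → s0
read '0': s0 → s5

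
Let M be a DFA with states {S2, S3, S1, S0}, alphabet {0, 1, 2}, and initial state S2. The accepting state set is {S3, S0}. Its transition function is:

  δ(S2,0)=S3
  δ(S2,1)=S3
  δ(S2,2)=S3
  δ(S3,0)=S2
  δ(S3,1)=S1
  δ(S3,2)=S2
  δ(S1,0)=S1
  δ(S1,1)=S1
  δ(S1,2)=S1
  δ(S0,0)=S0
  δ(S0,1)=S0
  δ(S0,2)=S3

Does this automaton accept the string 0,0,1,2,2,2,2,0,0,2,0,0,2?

Yes

start at S2
read '0': S2 → S3
read '0': S3 → S2
read '1': S2 → S3
read '2': S3 → S2
read '2': S2 → S3
read '2': S3 → S2
read '2': S2 → S3
read '0': S3 → S2
read '0': S2 → S3
read '2': S3 → S2
read '0': S2 → S3
read '0': S3 → S2
read '2': S2 → S3
End state S3 is accepting.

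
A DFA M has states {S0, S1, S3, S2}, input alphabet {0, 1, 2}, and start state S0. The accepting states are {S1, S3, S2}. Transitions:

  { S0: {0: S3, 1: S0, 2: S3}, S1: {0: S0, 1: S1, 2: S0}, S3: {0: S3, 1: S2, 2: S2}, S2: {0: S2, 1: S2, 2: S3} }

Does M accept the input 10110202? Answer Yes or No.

Yes

Trace: S0 -1-> S0 -0-> S3 -1-> S2 -1-> S2 -0-> S2 -2-> S3 -0-> S3 -2-> S2
End state S2 is accepting.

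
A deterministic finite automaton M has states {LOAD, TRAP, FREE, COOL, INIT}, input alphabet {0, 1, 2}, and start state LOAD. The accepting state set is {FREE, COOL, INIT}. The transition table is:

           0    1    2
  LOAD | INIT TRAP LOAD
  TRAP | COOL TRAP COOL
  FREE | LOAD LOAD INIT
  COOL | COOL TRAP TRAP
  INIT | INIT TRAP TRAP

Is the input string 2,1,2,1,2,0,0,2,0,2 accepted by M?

No

Trace: LOAD -2-> LOAD -1-> TRAP -2-> COOL -1-> TRAP -2-> COOL -0-> COOL -0-> COOL -2-> TRAP -0-> COOL -2-> TRAP
End state TRAP is not accepting.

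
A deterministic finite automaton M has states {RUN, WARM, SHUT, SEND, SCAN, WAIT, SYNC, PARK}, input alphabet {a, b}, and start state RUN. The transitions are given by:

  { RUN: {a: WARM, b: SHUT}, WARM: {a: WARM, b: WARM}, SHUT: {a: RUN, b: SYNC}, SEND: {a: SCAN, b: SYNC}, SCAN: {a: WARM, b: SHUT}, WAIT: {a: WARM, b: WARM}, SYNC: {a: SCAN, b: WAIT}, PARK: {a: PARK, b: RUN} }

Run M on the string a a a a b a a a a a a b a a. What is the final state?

WARM

RUN → WARM → WARM → WARM → WARM → WARM → WARM → WARM → WARM → WARM → WARM → WARM → WARM → WARM → WARM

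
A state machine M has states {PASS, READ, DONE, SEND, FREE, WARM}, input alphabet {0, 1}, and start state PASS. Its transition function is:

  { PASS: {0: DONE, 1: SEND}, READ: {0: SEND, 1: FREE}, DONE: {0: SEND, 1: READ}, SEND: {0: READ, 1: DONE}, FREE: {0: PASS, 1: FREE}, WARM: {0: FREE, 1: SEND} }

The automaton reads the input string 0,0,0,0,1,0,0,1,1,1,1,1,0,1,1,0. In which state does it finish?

SEND

PASS → DONE → SEND → READ → SEND → DONE → SEND → READ → FREE → FREE → FREE → FREE → FREE → PASS → SEND → DONE → SEND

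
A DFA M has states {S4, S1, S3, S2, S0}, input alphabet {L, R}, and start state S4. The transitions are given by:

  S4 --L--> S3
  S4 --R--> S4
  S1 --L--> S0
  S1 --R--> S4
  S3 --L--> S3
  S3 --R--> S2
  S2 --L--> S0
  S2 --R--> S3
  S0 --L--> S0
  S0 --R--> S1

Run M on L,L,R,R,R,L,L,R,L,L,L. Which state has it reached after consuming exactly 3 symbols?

S4 → S3 → S3 → S2
After 3 symbols: S2.

S2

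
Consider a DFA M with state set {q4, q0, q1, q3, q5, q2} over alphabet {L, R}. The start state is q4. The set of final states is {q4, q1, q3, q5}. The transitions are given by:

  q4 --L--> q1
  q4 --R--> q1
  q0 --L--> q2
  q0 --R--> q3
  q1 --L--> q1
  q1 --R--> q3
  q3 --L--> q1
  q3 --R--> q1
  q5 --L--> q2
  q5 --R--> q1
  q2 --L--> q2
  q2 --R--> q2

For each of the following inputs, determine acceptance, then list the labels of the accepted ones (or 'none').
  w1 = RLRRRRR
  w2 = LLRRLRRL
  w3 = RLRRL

w1, w2, w3

w1: Trace: q4 -R-> q1 -L-> q1 -R-> q3 -R-> q1 -R-> q3 -R-> q1 -R-> q3  → end q3, accepted
w2: Trace: q4 -L-> q1 -L-> q1 -R-> q3 -R-> q1 -L-> q1 -R-> q3 -R-> q1 -L-> q1  → end q1, accepted
w3: Trace: q4 -R-> q1 -L-> q1 -R-> q3 -R-> q1 -L-> q1  → end q1, accepted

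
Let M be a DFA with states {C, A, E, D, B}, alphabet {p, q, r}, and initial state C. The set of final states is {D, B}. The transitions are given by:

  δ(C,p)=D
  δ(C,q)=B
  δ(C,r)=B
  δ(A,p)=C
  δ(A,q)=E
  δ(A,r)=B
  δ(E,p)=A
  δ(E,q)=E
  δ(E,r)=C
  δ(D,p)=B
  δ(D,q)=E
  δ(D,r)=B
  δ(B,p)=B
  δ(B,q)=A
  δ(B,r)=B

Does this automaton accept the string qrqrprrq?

start at C
read 'q': C → B
read 'r': B → B
read 'q': B → A
read 'r': A → B
read 'p': B → B
read 'r': B → B
read 'r': B → B
read 'q': B → A
End state A is not accepting.

No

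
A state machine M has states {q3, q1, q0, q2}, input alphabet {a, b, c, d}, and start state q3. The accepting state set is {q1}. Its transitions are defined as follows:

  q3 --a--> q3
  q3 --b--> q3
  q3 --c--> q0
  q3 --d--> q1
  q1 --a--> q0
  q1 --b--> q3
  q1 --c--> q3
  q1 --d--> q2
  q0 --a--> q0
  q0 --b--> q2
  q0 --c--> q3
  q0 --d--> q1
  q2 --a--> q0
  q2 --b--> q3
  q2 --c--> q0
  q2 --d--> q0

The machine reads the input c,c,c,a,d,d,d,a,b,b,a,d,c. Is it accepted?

start at q3
read 'c': q3 → q0
read 'c': q0 → q3
read 'c': q3 → q0
read 'a': q0 → q0
read 'd': q0 → q1
read 'd': q1 → q2
read 'd': q2 → q0
read 'a': q0 → q0
read 'b': q0 → q2
read 'b': q2 → q3
read 'a': q3 → q3
read 'd': q3 → q1
read 'c': q1 → q3
End state q3 is not accepting.

No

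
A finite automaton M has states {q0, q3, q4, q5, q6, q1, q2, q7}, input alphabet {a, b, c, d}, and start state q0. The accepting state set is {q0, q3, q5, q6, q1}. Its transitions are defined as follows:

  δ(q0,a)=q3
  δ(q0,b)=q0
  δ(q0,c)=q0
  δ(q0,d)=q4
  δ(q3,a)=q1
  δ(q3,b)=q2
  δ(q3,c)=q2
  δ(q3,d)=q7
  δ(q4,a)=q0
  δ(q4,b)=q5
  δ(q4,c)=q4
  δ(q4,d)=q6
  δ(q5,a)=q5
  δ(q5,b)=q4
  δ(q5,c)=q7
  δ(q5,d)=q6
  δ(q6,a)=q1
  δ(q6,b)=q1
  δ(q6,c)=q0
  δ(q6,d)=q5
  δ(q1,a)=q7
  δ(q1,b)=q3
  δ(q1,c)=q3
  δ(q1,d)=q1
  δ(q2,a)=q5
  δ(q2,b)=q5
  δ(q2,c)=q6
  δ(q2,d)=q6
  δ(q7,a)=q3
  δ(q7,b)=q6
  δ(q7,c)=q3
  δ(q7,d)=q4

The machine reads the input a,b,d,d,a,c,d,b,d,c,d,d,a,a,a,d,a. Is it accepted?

start at q0
read 'a': q0 → q3
read 'b': q3 → q2
read 'd': q2 → q6
read 'd': q6 → q5
read 'a': q5 → q5
read 'c': q5 → q7
read 'd': q7 → q4
read 'b': q4 → q5
read 'd': q5 → q6
read 'c': q6 → q0
read 'd': q0 → q4
read 'd': q4 → q6
read 'a': q6 → q1
read 'a': q1 → q7
read 'a': q7 → q3
read 'd': q3 → q7
read 'a': q7 → q3
End state q3 is accepting.

Yes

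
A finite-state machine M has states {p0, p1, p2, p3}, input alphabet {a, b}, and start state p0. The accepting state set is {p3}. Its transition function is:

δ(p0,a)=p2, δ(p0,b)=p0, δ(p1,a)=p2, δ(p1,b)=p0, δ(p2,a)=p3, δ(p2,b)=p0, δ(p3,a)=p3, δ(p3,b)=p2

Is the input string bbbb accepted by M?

start at p0
read 'b': p0 → p0
read 'b': p0 → p0
read 'b': p0 → p0
read 'b': p0 → p0
End state p0 is not accepting.

No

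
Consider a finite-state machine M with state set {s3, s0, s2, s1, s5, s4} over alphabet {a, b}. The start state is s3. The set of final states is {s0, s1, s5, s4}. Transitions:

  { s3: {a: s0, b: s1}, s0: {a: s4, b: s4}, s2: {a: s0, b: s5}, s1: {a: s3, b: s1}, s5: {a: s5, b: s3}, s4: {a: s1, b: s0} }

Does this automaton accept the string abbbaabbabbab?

start at s3
read 'a': s3 → s0
read 'b': s0 → s4
read 'b': s4 → s0
read 'b': s0 → s4
read 'a': s4 → s1
read 'a': s1 → s3
read 'b': s3 → s1
read 'b': s1 → s1
read 'a': s1 → s3
read 'b': s3 → s1
read 'b': s1 → s1
read 'a': s1 → s3
read 'b': s3 → s1
End state s1 is accepting.

Yes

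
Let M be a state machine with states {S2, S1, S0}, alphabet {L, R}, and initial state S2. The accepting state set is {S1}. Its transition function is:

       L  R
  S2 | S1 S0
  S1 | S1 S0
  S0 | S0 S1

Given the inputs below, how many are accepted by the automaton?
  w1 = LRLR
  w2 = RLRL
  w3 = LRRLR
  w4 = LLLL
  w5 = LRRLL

w1:
  start at S2
  read 'L': S2 → S1
  read 'R': S1 → S0
  read 'L': S0 → S0
  read 'R': S0 → S1
  end S1, accepted
w2:
  start at S2
  read 'R': S2 → S0
  read 'L': S0 → S0
  read 'R': S0 → S1
  read 'L': S1 → S1
  end S1, accepted
w3:
  start at S2
  read 'L': S2 → S1
  read 'R': S1 → S0
  read 'R': S0 → S1
  read 'L': S1 → S1
  read 'R': S1 → S0
  end S0, rejected
w4:
  start at S2
  read 'L': S2 → S1
  read 'L': S1 → S1
  read 'L': S1 → S1
  read 'L': S1 → S1
  end S1, accepted
w5:
  start at S2
  read 'L': S2 → S1
  read 'R': S1 → S0
  read 'R': S0 → S1
  read 'L': S1 → S1
  read 'L': S1 → S1
  end S1, accepted

4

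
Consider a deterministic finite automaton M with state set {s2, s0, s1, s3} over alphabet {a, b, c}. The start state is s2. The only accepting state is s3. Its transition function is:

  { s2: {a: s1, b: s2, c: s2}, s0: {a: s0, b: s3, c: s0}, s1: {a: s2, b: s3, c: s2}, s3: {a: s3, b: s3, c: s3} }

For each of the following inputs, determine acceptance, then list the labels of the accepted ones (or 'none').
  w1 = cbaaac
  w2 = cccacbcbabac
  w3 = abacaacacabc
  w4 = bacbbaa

w1:
  start at s2
  read 'c': s2 → s2
  read 'b': s2 → s2
  read 'a': s2 → s1
  read 'a': s1 → s2
  read 'a': s2 → s1
  read 'c': s1 → s2
  end s2, rejected
w2:
  start at s2
  read 'c': s2 → s2
  read 'c': s2 → s2
  read 'c': s2 → s2
  read 'a': s2 → s1
  read 'c': s1 → s2
  read 'b': s2 → s2
  read 'c': s2 → s2
  read 'b': s2 → s2
  read 'a': s2 → s1
  read 'b': s1 → s3
  read 'a': s3 → s3
  read 'c': s3 → s3
  end s3, accepted
w3:
  start at s2
  read 'a': s2 → s1
  read 'b': s1 → s3
  read 'a': s3 → s3
  read 'c': s3 → s3
  read 'a': s3 → s3
  read 'a': s3 → s3
  read 'c': s3 → s3
  read 'a': s3 → s3
  read 'c': s3 → s3
  read 'a': s3 → s3
  read 'b': s3 → s3
  read 'c': s3 → s3
  end s3, accepted
w4:
  start at s2
  read 'b': s2 → s2
  read 'a': s2 → s1
  read 'c': s1 → s2
  read 'b': s2 → s2
  read 'b': s2 → s2
  read 'a': s2 → s1
  read 'a': s1 → s2
  end s2, rejected

w2, w3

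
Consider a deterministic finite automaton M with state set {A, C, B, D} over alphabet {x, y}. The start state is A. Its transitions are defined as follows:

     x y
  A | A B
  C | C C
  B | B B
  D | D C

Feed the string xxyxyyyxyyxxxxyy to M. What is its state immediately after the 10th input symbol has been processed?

B

start at A
read 'x': A → A
read 'x': A → A
read 'y': A → B
read 'x': B → B
read 'y': B → B
read 'y': B → B
read 'y': B → B
read 'x': B → B
read 'y': B → B
read 'y': B → B
After 10 symbols: B.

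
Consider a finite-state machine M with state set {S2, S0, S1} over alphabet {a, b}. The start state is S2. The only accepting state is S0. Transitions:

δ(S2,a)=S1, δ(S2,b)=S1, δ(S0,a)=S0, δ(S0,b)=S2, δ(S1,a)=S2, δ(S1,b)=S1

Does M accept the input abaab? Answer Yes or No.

No

Trace: S2 -a-> S1 -b-> S1 -a-> S2 -a-> S1 -b-> S1
End state S1 is not accepting.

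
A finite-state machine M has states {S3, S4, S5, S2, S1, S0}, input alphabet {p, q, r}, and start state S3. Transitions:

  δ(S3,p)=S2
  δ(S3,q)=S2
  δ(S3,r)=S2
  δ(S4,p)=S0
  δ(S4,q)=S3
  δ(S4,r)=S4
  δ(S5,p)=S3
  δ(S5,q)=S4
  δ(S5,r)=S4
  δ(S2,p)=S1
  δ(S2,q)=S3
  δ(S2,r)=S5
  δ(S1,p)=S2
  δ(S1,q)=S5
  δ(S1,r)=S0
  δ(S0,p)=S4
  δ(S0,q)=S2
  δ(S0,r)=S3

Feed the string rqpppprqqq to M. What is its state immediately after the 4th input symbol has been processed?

Trace: S3 -r-> S2 -q-> S3 -p-> S2 -p-> S1
After 4 symbols: S1.

S1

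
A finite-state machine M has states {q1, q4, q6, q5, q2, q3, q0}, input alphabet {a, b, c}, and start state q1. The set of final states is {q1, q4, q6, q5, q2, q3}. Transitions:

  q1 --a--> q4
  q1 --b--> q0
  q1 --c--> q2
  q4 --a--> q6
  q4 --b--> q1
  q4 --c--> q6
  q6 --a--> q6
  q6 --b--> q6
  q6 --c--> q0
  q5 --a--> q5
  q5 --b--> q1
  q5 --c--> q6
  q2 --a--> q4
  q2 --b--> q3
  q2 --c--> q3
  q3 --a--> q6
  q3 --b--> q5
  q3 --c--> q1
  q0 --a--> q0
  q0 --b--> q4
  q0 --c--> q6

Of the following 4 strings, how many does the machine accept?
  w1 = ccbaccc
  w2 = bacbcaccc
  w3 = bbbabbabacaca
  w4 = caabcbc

w1: Trace: q1 -c-> q2 -c-> q3 -b-> q5 -a-> q5 -c-> q6 -c-> q0 -c-> q6  → end q6, accepted
w2: Trace: q1 -b-> q0 -a-> q0 -c-> q6 -b-> q6 -c-> q0 -a-> q0 -c-> q6 -c-> q0 -c-> q6  → end q6, accepted
w3: Trace: q1 -b-> q0 -b-> q4 -b-> q1 -a-> q4 -b-> q1 -b-> q0 -a-> q0 -b-> q4 -a-> q6 -c-> q0 -a-> q0 -c-> q6 -a-> q6  → end q6, accepted
w4: Trace: q1 -c-> q2 -a-> q4 -a-> q6 -b-> q6 -c-> q0 -b-> q4 -c-> q6  → end q6, accepted

4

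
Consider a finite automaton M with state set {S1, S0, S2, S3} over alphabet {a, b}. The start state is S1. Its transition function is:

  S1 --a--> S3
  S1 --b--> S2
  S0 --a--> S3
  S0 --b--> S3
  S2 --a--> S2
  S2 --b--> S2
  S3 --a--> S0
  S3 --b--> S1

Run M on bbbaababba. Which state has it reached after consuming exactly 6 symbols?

S2

Trace: S1 -b-> S2 -b-> S2 -b-> S2 -a-> S2 -a-> S2 -b-> S2
After 6 symbols: S2.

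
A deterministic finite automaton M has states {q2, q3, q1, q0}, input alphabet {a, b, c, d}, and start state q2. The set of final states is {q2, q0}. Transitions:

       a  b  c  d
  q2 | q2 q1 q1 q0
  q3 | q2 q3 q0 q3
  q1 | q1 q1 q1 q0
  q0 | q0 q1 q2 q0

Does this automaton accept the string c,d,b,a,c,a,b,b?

start at q2
read 'c': q2 → q1
read 'd': q1 → q0
read 'b': q0 → q1
read 'a': q1 → q1
read 'c': q1 → q1
read 'a': q1 → q1
read 'b': q1 → q1
read 'b': q1 → q1
End state q1 is not accepting.

No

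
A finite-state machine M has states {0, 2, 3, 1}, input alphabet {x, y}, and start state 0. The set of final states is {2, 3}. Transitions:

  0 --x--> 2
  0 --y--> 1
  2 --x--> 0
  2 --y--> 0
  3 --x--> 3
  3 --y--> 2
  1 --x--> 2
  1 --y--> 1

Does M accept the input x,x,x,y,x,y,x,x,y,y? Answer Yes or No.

No

Trace: 0 -x-> 2 -x-> 0 -x-> 2 -y-> 0 -x-> 2 -y-> 0 -x-> 2 -x-> 0 -y-> 1 -y-> 1
End state 1 is not accepting.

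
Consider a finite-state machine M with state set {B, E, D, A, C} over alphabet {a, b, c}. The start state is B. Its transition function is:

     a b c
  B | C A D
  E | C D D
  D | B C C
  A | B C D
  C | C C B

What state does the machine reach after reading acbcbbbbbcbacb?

C

Trace: B -a-> C -c-> B -b-> A -c-> D -b-> C -b-> C -b-> C -b-> C -b-> C -c-> B -b-> A -a-> B -c-> D -b-> C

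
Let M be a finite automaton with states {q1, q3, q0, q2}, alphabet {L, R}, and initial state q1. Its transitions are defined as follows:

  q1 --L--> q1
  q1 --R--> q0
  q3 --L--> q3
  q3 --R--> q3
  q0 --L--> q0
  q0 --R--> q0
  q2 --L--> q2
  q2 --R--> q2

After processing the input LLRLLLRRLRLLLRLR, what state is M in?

q0

Trace: q1 -L-> q1 -L-> q1 -R-> q0 -L-> q0 -L-> q0 -L-> q0 -R-> q0 -R-> q0 -L-> q0 -R-> q0 -L-> q0 -L-> q0 -L-> q0 -R-> q0 -L-> q0 -R-> q0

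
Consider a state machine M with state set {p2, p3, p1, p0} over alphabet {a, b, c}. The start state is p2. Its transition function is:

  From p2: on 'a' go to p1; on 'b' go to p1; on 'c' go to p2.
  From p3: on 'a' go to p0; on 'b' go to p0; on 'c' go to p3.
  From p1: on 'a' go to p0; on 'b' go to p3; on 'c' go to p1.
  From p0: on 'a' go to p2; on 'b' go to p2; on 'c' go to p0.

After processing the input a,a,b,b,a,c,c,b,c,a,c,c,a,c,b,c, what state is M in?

p2

start at p2
read 'a': p2 → p1
read 'a': p1 → p0
read 'b': p0 → p2
read 'b': p2 → p1
read 'a': p1 → p0
read 'c': p0 → p0
read 'c': p0 → p0
read 'b': p0 → p2
read 'c': p2 → p2
read 'a': p2 → p1
read 'c': p1 → p1
read 'c': p1 → p1
read 'a': p1 → p0
read 'c': p0 → p0
read 'b': p0 → p2
read 'c': p2 → p2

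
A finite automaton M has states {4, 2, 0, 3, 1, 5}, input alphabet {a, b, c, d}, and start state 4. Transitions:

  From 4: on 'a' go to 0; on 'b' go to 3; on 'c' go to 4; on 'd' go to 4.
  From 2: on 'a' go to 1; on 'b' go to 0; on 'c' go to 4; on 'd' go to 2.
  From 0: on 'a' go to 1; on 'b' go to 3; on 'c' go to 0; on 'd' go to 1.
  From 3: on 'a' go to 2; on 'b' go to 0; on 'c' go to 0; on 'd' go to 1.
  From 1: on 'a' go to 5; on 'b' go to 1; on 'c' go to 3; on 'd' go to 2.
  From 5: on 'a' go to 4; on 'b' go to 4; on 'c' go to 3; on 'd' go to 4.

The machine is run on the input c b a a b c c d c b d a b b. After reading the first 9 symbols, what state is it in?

Trace: 4 -c-> 4 -b-> 3 -a-> 2 -a-> 1 -b-> 1 -c-> 3 -c-> 0 -d-> 1 -c-> 3
After 9 symbols: 3.

3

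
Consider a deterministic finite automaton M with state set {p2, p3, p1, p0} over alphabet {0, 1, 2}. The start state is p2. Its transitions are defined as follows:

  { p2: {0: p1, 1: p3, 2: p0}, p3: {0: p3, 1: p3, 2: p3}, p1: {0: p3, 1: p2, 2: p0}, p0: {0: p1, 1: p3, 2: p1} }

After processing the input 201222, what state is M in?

p2 → p0 → p1 → p2 → p0 → p1 → p0

p0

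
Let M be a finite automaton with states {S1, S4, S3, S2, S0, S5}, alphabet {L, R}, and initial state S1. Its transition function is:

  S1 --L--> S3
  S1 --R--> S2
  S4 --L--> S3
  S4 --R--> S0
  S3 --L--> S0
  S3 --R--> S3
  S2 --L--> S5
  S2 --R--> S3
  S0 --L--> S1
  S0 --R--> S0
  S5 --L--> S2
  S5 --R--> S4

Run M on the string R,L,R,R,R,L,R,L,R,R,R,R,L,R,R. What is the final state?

S1 → S2 → S5 → S4 → S0 → S0 → S1 → S2 → S5 → S4 → S0 → S0 → S0 → S1 → S2 → S3

S3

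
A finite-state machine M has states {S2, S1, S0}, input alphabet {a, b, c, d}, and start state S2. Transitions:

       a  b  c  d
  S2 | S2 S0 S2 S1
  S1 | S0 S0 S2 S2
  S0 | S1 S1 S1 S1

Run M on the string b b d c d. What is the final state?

S2 → S0 → S1 → S2 → S2 → S1

S1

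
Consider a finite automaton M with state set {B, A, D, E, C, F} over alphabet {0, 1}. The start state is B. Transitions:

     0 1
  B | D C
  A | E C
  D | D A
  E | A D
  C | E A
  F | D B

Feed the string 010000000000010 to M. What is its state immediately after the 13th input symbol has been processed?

Trace: B -0-> D -1-> A -0-> E -0-> A -0-> E -0-> A -0-> E -0-> A -0-> E -0-> A -0-> E -0-> A -0-> E
After 13 symbols: E.

E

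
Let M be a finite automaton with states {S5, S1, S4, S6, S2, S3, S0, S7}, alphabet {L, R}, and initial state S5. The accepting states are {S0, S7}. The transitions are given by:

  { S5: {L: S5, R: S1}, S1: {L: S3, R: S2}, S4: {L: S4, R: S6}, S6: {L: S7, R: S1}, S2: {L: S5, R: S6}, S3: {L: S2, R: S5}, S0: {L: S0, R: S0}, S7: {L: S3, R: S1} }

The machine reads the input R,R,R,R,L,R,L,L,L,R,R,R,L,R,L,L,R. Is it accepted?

start at S5
read 'R': S5 → S1
read 'R': S1 → S2
read 'R': S2 → S6
read 'R': S6 → S1
read 'L': S1 → S3
read 'R': S3 → S5
read 'L': S5 → S5
read 'L': S5 → S5
read 'L': S5 → S5
read 'R': S5 → S1
read 'R': S1 → S2
read 'R': S2 → S6
read 'L': S6 → S7
read 'R': S7 → S1
read 'L': S1 → S3
read 'L': S3 → S2
read 'R': S2 → S6
End state S6 is not accepting.

No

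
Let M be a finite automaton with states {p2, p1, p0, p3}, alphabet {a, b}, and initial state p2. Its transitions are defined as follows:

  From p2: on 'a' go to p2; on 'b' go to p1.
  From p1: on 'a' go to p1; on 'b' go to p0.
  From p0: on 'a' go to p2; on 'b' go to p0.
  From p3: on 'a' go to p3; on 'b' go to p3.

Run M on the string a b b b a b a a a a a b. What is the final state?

p0

start at p2
read 'a': p2 → p2
read 'b': p2 → p1
read 'b': p1 → p0
read 'b': p0 → p0
read 'a': p0 → p2
read 'b': p2 → p1
read 'a': p1 → p1
read 'a': p1 → p1
read 'a': p1 → p1
read 'a': p1 → p1
read 'a': p1 → p1
read 'b': p1 → p0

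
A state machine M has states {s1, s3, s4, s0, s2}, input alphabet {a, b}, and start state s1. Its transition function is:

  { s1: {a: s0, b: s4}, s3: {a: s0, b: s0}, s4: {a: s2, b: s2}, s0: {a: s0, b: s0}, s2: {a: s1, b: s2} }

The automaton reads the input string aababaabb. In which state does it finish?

start at s1
read 'a': s1 → s0
read 'a': s0 → s0
read 'b': s0 → s0
read 'a': s0 → s0
read 'b': s0 → s0
read 'a': s0 → s0
read 'a': s0 → s0
read 'b': s0 → s0
read 'b': s0 → s0

s0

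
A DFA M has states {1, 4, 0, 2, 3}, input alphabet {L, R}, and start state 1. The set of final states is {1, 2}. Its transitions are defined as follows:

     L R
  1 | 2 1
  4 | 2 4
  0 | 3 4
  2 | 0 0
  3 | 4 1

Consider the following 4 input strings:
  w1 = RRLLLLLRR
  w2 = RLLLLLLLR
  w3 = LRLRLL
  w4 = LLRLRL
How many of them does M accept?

w1: 1 → 1 → 1 → 2 → 0 → 3 → 4 → 2 → 0 → 4  → end 4, rejected
w2: 1 → 1 → 2 → 0 → 3 → 4 → 2 → 0 → 3 → 1  → end 1, accepted
w3: 1 → 2 → 0 → 3 → 1 → 2 → 0  → end 0, rejected
w4: 1 → 2 → 0 → 4 → 2 → 0 → 3  → end 3, rejected

1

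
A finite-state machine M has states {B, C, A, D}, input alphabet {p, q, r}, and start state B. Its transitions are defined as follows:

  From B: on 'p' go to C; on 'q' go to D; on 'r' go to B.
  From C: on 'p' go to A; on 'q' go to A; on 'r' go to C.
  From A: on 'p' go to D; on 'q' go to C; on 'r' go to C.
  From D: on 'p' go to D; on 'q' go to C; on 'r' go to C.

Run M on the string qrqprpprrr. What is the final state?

C

Trace: B -q-> D -r-> C -q-> A -p-> D -r-> C -p-> A -p-> D -r-> C -r-> C -r-> C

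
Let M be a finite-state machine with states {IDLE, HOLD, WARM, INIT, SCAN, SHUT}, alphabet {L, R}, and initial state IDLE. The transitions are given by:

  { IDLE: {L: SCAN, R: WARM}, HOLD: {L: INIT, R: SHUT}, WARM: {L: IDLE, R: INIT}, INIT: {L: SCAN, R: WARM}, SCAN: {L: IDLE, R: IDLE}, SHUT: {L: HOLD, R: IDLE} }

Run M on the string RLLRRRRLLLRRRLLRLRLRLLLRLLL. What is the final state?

SCAN

Trace: IDLE -R-> WARM -L-> IDLE -L-> SCAN -R-> IDLE -R-> WARM -R-> INIT -R-> WARM -L-> IDLE -L-> SCAN -L-> IDLE -R-> WARM -R-> INIT -R-> WARM -L-> IDLE -L-> SCAN -R-> IDLE -L-> SCAN -R-> IDLE -L-> SCAN -R-> IDLE -L-> SCAN -L-> IDLE -L-> SCAN -R-> IDLE -L-> SCAN -L-> IDLE -L-> SCAN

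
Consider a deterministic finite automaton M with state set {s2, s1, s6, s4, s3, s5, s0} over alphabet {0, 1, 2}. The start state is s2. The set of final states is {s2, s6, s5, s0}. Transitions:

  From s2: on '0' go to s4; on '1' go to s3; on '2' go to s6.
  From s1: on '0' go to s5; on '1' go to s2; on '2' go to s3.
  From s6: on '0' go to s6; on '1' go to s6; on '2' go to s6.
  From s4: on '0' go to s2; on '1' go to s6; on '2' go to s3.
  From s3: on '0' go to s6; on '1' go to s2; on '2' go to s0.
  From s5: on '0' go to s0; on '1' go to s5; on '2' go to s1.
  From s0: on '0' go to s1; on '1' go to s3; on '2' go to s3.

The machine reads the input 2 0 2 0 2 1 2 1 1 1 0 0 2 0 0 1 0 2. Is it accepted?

Yes

s2 → s6 → s6 → s6 → s6 → s6 → s6 → s6 → s6 → s6 → s6 → s6 → s6 → s6 → s6 → s6 → s6 → s6 → s6
End state s6 is accepting.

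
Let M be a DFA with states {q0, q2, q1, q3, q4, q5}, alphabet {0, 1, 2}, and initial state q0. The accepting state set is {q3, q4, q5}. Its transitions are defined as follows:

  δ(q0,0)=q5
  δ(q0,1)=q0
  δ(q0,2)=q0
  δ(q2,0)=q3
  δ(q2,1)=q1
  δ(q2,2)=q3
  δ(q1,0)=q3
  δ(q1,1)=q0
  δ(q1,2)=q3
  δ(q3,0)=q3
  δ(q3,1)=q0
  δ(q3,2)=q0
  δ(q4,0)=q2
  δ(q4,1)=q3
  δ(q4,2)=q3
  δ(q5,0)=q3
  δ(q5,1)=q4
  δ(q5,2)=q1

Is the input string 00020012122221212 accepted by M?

No

Trace: q0 -0-> q5 -0-> q3 -0-> q3 -2-> q0 -0-> q5 -0-> q3 -1-> q0 -2-> q0 -1-> q0 -2-> q0 -2-> q0 -2-> q0 -2-> q0 -1-> q0 -2-> q0 -1-> q0 -2-> q0
End state q0 is not accepting.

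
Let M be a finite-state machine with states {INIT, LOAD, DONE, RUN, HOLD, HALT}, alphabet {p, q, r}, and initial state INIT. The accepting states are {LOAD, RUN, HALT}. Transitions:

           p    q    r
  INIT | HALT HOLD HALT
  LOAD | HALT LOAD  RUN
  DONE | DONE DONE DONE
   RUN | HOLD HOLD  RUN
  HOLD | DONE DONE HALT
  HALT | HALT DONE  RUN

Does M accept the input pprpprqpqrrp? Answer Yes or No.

start at INIT
read 'p': INIT → HALT
read 'p': HALT → HALT
read 'r': HALT → RUN
read 'p': RUN → HOLD
read 'p': HOLD → DONE
read 'r': DONE → DONE
read 'q': DONE → DONE
read 'p': DONE → DONE
read 'q': DONE → DONE
read 'r': DONE → DONE
read 'r': DONE → DONE
read 'p': DONE → DONE
End state DONE is not accepting.

No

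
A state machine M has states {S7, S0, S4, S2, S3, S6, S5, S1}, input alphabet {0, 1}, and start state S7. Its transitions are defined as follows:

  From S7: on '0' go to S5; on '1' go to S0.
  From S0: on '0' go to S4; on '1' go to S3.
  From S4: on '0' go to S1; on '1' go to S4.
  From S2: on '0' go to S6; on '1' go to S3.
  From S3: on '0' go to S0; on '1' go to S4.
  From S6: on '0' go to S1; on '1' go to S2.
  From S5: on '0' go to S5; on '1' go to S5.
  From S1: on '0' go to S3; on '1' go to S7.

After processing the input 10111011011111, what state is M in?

S7 → S0 → S4 → S4 → S4 → S4 → S1 → S7 → S0 → S4 → S4 → S4 → S4 → S4 → S4

S4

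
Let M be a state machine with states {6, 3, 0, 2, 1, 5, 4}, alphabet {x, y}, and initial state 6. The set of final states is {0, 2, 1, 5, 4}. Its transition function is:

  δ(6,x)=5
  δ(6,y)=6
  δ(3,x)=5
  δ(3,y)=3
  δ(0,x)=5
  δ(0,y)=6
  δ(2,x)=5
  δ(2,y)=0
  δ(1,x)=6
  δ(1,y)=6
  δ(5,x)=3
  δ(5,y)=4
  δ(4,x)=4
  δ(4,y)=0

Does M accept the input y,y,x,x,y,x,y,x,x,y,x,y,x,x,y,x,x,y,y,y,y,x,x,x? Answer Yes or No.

6 → 6 → 6 → 5 → 3 → 3 → 5 → 4 → 4 → 4 → 0 → 5 → 4 → 4 → 4 → 0 → 5 → 3 → 3 → 3 → 3 → 3 → 5 → 3 → 5
End state 5 is accepting.

Yes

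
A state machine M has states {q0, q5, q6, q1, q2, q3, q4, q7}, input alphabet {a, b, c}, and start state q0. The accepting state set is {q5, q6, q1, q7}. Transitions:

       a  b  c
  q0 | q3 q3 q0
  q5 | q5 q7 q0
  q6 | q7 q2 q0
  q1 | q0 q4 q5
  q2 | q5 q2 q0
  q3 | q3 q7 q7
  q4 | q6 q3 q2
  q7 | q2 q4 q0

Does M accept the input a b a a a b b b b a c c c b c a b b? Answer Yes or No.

No

Trace: q0 -a-> q3 -b-> q7 -a-> q2 -a-> q5 -a-> q5 -b-> q7 -b-> q4 -b-> q3 -b-> q7 -a-> q2 -c-> q0 -c-> q0 -c-> q0 -b-> q3 -c-> q7 -a-> q2 -b-> q2 -b-> q2
End state q2 is not accepting.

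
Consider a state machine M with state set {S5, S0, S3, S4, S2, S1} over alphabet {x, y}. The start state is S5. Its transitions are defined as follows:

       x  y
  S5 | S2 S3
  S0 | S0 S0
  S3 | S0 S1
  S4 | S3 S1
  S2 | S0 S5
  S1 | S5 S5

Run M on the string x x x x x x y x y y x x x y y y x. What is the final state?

S0

start at S5
read 'x': S5 → S2
read 'x': S2 → S0
read 'x': S0 → S0
read 'x': S0 → S0
read 'x': S0 → S0
read 'x': S0 → S0
read 'y': S0 → S0
read 'x': S0 → S0
read 'y': S0 → S0
read 'y': S0 → S0
read 'x': S0 → S0
read 'x': S0 → S0
read 'x': S0 → S0
read 'y': S0 → S0
read 'y': S0 → S0
read 'y': S0 → S0
read 'x': S0 → S0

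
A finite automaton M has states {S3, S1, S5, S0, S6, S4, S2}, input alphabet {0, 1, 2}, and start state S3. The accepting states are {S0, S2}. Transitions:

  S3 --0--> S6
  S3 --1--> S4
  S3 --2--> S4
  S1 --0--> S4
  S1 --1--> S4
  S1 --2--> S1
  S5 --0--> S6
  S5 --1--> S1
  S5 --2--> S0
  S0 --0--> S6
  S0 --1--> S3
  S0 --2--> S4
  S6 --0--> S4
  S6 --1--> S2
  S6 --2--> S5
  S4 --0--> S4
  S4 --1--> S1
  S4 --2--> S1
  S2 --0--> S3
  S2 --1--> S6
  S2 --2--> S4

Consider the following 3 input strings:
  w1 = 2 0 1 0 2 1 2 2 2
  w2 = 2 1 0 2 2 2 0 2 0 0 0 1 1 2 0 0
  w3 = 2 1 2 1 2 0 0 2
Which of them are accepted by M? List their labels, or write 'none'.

w1: S3 → S4 → S4 → S1 → S4 → S1 → S4 → S1 → S1 → S1  → end S1, rejected
w2: S3 → S4 → S1 → S4 → S1 → S1 → S1 → S4 → S1 → S4 → S4 → S4 → S1 → S4 → S1 → S4 → S4  → end S4, rejected
w3: S3 → S4 → S1 → S1 → S4 → S1 → S4 → S4 → S1  → end S1, rejected

none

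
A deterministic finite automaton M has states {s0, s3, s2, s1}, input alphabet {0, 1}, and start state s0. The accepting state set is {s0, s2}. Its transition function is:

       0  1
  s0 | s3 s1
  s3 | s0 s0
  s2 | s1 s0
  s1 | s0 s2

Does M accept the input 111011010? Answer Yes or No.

Trace: s0 -1-> s1 -1-> s2 -1-> s0 -0-> s3 -1-> s0 -1-> s1 -0-> s0 -1-> s1 -0-> s0
End state s0 is accepting.

Yes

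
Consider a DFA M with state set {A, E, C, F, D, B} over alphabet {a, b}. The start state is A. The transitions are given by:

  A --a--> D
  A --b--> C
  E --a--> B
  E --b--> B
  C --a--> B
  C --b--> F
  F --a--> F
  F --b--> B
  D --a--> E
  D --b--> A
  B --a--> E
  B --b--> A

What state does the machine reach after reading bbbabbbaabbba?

A → C → F → B → E → B → A → C → B → E → B → A → C → B

B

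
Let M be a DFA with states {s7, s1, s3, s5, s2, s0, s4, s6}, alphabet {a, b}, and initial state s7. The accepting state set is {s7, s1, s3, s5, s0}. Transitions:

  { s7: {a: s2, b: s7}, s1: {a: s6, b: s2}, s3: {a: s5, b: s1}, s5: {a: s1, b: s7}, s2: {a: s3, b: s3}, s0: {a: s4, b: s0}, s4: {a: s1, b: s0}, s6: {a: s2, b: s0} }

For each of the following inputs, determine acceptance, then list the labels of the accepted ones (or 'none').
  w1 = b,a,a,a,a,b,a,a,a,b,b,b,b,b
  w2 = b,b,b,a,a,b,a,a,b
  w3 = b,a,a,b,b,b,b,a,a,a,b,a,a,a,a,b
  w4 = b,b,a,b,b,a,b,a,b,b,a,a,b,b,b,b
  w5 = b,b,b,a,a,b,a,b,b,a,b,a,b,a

w1, w2, w3

w1: Trace: s7 -b-> s7 -a-> s2 -a-> s3 -a-> s5 -a-> s1 -b-> s2 -a-> s3 -a-> s5 -a-> s1 -b-> s2 -b-> s3 -b-> s1 -b-> s2 -b-> s3  → end s3, accepted
w2: Trace: s7 -b-> s7 -b-> s7 -b-> s7 -a-> s2 -a-> s3 -b-> s1 -a-> s6 -a-> s2 -b-> s3  → end s3, accepted
w3: Trace: s7 -b-> s7 -a-> s2 -a-> s3 -b-> s1 -b-> s2 -b-> s3 -b-> s1 -a-> s6 -a-> s2 -a-> s3 -b-> s1 -a-> s6 -a-> s2 -a-> s3 -a-> s5 -b-> s7  → end s7, accepted
w4: Trace: s7 -b-> s7 -b-> s7 -a-> s2 -b-> s3 -b-> s1 -a-> s6 -b-> s0 -a-> s4 -b-> s0 -b-> s0 -a-> s4 -a-> s1 -b-> s2 -b-> s3 -b-> s1 -b-> s2  → end s2, rejected
w5: Trace: s7 -b-> s7 -b-> s7 -b-> s7 -a-> s2 -a-> s3 -b-> s1 -a-> s6 -b-> s0 -b-> s0 -a-> s4 -b-> s0 -a-> s4 -b-> s0 -a-> s4  → end s4, rejected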